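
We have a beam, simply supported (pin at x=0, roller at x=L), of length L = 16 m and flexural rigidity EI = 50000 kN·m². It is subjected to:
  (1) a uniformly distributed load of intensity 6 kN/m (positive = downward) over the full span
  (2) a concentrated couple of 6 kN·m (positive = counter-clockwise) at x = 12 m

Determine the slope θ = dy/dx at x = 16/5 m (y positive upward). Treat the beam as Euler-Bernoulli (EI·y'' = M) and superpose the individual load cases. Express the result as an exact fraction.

θ(16/5) = -102761/6250000 rad

Load 1 — uniform load w=6 kN/m over full span:
  θ_1 = -w(L³-6Lx²+4x³)/(24EI) = -6·(16³-6·16·(16/5)²+4·(16/5)³)/(24·50000) = -6336/390625 rad
Load 2 — applied couple M₀=6 kN·m at a=12 m (b=L-a=4):
  θ_2 = (M₀x²/(2L)+C₁)/EI  [x≤a] with C₁=M₀(3b²-L²)/(6L)=-13 = (6·(16/5)²/(2·16)+(-13))/50000 = -277/1250000 rad
Superposition: θ = Σ θ_i = -102761/6250000 rad ≈ -0.016442 rad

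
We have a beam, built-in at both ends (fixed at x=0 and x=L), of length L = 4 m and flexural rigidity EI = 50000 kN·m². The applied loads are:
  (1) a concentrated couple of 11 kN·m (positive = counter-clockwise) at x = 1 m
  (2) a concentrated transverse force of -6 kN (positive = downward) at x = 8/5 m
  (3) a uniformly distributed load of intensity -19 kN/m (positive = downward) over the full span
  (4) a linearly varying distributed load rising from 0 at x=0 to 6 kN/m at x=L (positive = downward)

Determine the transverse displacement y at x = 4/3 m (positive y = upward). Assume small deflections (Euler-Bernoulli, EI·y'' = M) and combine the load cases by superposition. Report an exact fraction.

Load 1 — applied couple M₀=11 kN·m at a=1 m (b=L-a=3):
  y_1 = (R_Ax³/6 - M_Ax²/2 - M₀(x-a)²/2)/EI  [x>a] with R_A=99/32, M_A=-33/16 = ((99/32)·(4/3)³/6 - (-33/16)·(4/3)²/2 - 11·((4/3)-1)²/2)/50000 = 11/225000 m
Load 2 — point force P=-6 kN at a=8/5 m (b=L-a=12/5):
  y_2 = -Pb²x²(3aL-(3a+b)x)/(6L³EI)  [x≤a] = -(-6)·(12/5)²·(4/3)²·(3·(8/5)·4-(3·(8/5)+(12/5))·(4/3))/(6·4³·50000) = 12/390625 m
Load 3 — uniform load w=-19 kN/m over full span:
  y_3 = -wx²(L-x)²/(24EI) = -(-19)·(4/3)²·(4-(4/3))²/(24·50000) = 152/759375 m
Load 4 — triangular load w₀=6 kN/m (0→w₀ over full span):
  y_4 = -w₀x²(L-x)²(x+2L)/(120LEI) = -6·(4/3)²·(4-(4/3))²·((4/3)+2·4)/(120·4·50000) = -112/3796875 m
Superposition: y = Σ y_i = 7039/28125000 m ≈ 0.000250 m

y(4/3) = 7039/28125000 m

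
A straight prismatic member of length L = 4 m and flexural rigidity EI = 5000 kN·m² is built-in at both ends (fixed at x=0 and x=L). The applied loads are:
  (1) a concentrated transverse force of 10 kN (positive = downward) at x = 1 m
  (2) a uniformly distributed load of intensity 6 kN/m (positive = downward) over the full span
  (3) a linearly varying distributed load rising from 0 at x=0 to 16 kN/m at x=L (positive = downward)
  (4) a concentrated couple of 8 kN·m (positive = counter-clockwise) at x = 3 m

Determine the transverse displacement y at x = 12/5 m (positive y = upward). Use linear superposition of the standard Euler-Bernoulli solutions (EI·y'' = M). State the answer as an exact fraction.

Load 1 — point force P=10 kN at a=1 m (b=L-a=3):
  y_1 = -Pa²(L-x)²(3bL-(3b+a)(L-x))/(6L³EI)  [x>a] = -10·1²·(4-(12/5))²·(3·3·4-(3·3+1)·(4-(12/5)))/(6·4³·5000) = -1/3750 m
Load 2 — uniform load w=6 kN/m over full span:
  y_2 = -wx²(L-x)²/(24EI) = -6·(12/5)²·(4-(12/5))²/(24·5000) = -288/390625 m
Load 3 — triangular load w₀=16 kN/m (0→w₀ over full span):
  y_3 = -w₀x²(L-x)²(x+2L)/(120LEI) = -16·(12/5)²·(4-(12/5))²·((12/5)+2·4)/(120·4·5000) = -9984/9765625 m
Load 4 — applied couple M₀=8 kN·m at a=3 m (b=L-a=1):
  y_4 = (R_Ax³/6 - M_Ax²/2)/EI  [x≤a] with R_A=9/4, M_A=5/2 = ((9/4)·(12/5)³/6 - (5/2)·(12/5)²/2)/5000 = -63/156250 m
Superposition: y = Σ y_i = -71177/29296875 m ≈ -0.002430 m

y(12/5) = -71177/29296875 m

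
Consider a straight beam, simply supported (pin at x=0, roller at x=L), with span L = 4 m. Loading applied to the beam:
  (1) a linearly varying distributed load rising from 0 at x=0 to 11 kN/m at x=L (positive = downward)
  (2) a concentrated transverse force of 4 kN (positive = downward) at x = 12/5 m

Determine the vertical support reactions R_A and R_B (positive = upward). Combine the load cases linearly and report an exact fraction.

R_A = 134/15 kN, R_B = 256/15 kN

Load 1 — triangular load w₀=11 kN/m (0→w₀ over full span):
  R_A = w₀L/6 = 11·4/6 = 22/3 kN
  R_B = w₀L/3 = 11·4/3 = 44/3 kN
Load 2 — point force P=4 kN at a=12/5 m (b=L-a=8/5):
  R_A = Pb/L = 4·(8/5)/4 = 8/5 kN
  R_B = Pa/L = 4·(12/5)/4 = 12/5 kN
Superposition: R_A = 134/15 kN, R_B = 256/15 kN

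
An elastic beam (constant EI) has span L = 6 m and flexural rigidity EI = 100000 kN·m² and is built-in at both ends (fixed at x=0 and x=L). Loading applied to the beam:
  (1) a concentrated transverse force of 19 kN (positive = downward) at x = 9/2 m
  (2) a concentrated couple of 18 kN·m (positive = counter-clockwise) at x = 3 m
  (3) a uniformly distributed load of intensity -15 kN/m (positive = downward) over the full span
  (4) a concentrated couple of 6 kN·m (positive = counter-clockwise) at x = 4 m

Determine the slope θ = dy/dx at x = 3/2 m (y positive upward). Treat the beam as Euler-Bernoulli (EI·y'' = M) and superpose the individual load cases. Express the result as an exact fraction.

θ(3/2) = 4467/25600000 rad

Load 1 — point force P=19 kN at a=9/2 m (b=L-a=3/2):
  θ_1 = -Pb²x(2aL-(3a+b)x)/(2L³EI)  [x≤a] = -19·(3/2)²·(3/2)·(2·(9/2)·6-(3·(9/2)+(3/2))·(3/2))/(2·6³·100000) = -1197/25600000 rad
Load 2 — applied couple M₀=18 kN·m at a=3 m (b=L-a=3):
  θ_2 = (R_Ax²/2 - M_Ax)/EI  [x≤a] with R_A=9/2, M_A=9/2 = ((9/2)·(3/2)²/2 - (9/2)·(3/2))/100000 = -27/1600000 rad
Load 3 — uniform load w=-15 kN/m over full span:
  θ_3 = -wx(L-x)(L-2x)/(12EI) = -(-15)·(3/2)·(6-(3/2))·(6-2·(3/2))/(12·100000) = 81/320000 rad
Load 4 — applied couple M₀=6 kN·m at a=4 m (b=L-a=2):
  θ_4 = (R_Ax²/2 - M_Ax)/EI  [x≤a] with R_A=4/3, M_A=2 = ((4/3)·(3/2)²/2 - 2·(3/2))/100000 = -3/200000 rad
Superposition: θ = Σ θ_i = 4467/25600000 rad ≈ 0.000174 rad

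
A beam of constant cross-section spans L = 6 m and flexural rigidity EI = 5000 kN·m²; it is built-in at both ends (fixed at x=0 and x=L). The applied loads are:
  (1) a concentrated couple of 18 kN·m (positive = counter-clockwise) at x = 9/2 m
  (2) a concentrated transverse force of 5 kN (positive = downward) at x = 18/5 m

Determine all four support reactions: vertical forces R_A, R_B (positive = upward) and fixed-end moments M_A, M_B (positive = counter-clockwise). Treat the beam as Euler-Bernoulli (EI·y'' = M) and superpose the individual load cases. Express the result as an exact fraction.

R_A = 1027/200 kN, M_A = 1701/200 kN·m, R_B = -27/200 kN, M_B = -1539/200 kN·m

Load 1 — applied couple M₀=18 kN·m at a=9/2 m (b=L-a=3/2):
  R_A = 6M₀ab/L³ = 6·18·(9/2)·(3/2)/6³ = 27/8 kN
  M_A = M₀b(2a-b)/L² = 18·(3/2)·(2·(9/2)-(3/2))/6² = 45/8 kN·m
  R_B = -6M₀ab/L³ = -6·18·(9/2)·(3/2)/6³ = -27/8 kN
  M_B = M₀a(2b-a)/L² = 18·(9/2)·(2·(3/2)-(9/2))/6² = -27/8 kN·m
Load 2 — point force P=5 kN at a=18/5 m (b=L-a=12/5):
  R_A = Pb²(3a+b)/L³ = 5·(12/5)²·(3·(18/5)+(12/5))/6³ = 44/25 kN
  M_A = Pab²/L² = 5·(18/5)·(12/5)²/6² = 72/25 kN·m
  R_B = Pa²(a+3b)/L³ = 5·(18/5)²·((18/5)+3·(12/5))/6³ = 81/25 kN
  M_B = -Pa²b/L² = -5·(18/5)²·(12/5)/6² = -108/25 kN·m
Superposition: R_A = 1027/200 kN, M_A = 1701/200 kN·m, R_B = -27/200 kN, M_B = -1539/200 kN·m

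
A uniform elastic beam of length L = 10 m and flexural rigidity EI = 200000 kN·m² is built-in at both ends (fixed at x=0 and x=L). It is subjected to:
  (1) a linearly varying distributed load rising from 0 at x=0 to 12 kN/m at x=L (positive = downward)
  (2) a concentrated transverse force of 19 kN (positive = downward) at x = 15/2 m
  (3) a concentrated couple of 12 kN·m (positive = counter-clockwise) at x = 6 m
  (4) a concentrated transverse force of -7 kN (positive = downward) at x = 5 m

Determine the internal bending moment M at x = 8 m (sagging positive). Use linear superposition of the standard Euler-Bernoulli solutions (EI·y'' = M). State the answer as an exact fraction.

Load 1 — triangular load w₀=12 kN/m (0→w₀ over full span):
  M_1 = 3w₀Lx/20 - w₀L²/30 - w₀x³/(6L) = 3·12·10·8/20 - 12·10²/30 - 12·8³/(6·10) = 8/5 kN·m
Load 2 — point force P=19 kN at a=15/2 m (b=L-a=5/2):
  M_2 = Pa²(a+3b)(L-x)/L³ - Pa²b/L²  [x>a] = 19·(15/2)²·((15/2)+3·(5/2))·(10-8)/10³ - 19·(15/2)²·(5/2)/10² = 171/32 kN·m
Load 3 — applied couple M₀=12 kN·m at a=6 m (b=L-a=4):
  M_3 = R_Ax - M_A - M₀  [x>a] with R_A=216/125, M_A=96/25 = (216/125)·8 - (96/25) - 12 = -252/125 kN·m
Load 4 — point force P=-7 kN at a=5 m (b=L-a=5):
  M_4 = Pa²(a+3b)(L-x)/L³ - Pa²b/L²  [x>a] = (-7)·5²·(5+3·5)·(10-8)/10³ - (-7)·5²·5/10² = 7/4 kN·m
Superposition: M = Σ M_i = 26711/4000 kN·m ≈ 6.677750 kN·m

M(8) = 26711/4000 kN·m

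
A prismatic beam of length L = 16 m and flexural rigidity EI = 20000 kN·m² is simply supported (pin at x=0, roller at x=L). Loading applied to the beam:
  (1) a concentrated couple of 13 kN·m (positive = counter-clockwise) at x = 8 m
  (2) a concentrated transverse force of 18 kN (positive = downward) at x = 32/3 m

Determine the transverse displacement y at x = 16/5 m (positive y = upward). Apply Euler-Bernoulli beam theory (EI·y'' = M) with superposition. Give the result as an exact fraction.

Load 1 — applied couple M₀=13 kN·m at a=8 m (b=L-a=8):
  y_1 = (M₀x³/(6L)+C₁x)/EI  [x≤a] with C₁=M₀(3b²-L²)/(6L)=-26/3 = (13·(16/5)³/(6·16)+(-26/3)·(16/5))/20000 = -91/78125 m
Load 2 — point force P=18 kN at a=32/3 m (b=L-a=16/3):
  y_2 = -Pbx(L²-b²-x²)/(6LEI)  [x≤a] = -18·(16/3)·(16/5)·(16²-(16/3)²-(16/5)²)/(6·16·20000) = -24448/703125 m
Superposition: y = Σ y_i = -25267/703125 m ≈ -0.035935 m

y(16/5) = -25267/703125 m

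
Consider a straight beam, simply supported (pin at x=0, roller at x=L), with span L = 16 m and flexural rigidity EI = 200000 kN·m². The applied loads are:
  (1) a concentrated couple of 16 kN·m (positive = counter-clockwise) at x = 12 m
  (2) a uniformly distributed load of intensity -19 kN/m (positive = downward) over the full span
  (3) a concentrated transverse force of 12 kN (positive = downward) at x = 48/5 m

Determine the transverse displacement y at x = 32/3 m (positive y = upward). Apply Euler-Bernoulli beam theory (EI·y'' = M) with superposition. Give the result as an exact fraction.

Load 1 — applied couple M₀=16 kN·m at a=12 m (b=L-a=4):
  y_1 = (M₀x³/(6L)+C₁x)/EI  [x≤a] with C₁=M₀(3b²-L²)/(6L)=-104/3 = (16·(32/3)³/(6·16)+(-104/3)·(32/3))/200000 = -212/253125 m
Load 2 — uniform load w=-19 kN/m over full span:
  y_2 = -wx(L³-2Lx²+x³)/(24EI) = -(-19)·(32/3)·(16³-2·16·(32/3)²+(32/3)³)/(24·200000) = 53504/759375 m
Load 3 — point force P=12 kN at a=48/5 m (b=L-a=32/5):
  y_3 = -Pa(L-x)(2Lx-a²-x²)/(6LEI)  [x>a] = -12·(48/5)·(16-(32/3))·(2·16·(32/3)-(48/5)²-(32/3)²)/(6·16·200000) = -15232/3515625 m
Superposition: y = Σ y_i = 6197236/94921875 m ≈ 0.065288 m

y(32/3) = 6197236/94921875 m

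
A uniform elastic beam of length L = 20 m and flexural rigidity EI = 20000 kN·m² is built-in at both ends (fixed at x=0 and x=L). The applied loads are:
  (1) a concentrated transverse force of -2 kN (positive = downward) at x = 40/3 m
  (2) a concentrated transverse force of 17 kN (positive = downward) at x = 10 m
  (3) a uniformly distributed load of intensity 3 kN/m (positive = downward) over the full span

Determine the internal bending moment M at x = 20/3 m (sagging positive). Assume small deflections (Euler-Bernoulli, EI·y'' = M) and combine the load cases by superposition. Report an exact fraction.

M(20/3) = 7615/162 kN·m

Load 1 — point force P=-2 kN at a=40/3 m (b=L-a=20/3):
  M_1 = Pb²(3a+b)x/L³ - Pab²/L²  [x≤a] = (-2)·(20/3)²·(3·(40/3)+(20/3))·(20/3)/20³ - (-2)·(40/3)·(20/3)²/20² = -40/81 kN·m
Load 2 — point force P=17 kN at a=10 m (b=L-a=10):
  M_2 = Pb²(3a+b)x/L³ - Pab²/L²  [x≤a] = 17·10²·(3·10+10)·(20/3)/20³ - 17·10·10²/20² = 85/6 kN·m
Load 3 — uniform load w=3 kN/m over full span:
  M_3 = wLx/2 - wL²/12 - wx²/2 = 3·20·(20/3)/2 - 3·20²/12 - 3·(20/3)²/2 = 100/3 kN·m
Superposition: M = Σ M_i = 7615/162 kN·m ≈ 47.006173 kN·m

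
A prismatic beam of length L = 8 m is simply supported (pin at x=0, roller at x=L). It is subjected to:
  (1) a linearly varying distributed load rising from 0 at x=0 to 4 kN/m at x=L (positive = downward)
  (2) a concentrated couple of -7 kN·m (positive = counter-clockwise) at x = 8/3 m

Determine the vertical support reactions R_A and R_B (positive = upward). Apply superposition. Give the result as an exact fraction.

R_A = 107/24 kN, R_B = 277/24 kN

Load 1 — triangular load w₀=4 kN/m (0→w₀ over full span):
  R_A = w₀L/6 = 4·8/6 = 16/3 kN
  R_B = w₀L/3 = 4·8/3 = 32/3 kN
Load 2 — applied couple M₀=-7 kN·m at a=8/3 m (b=L-a=16/3):
  R_A = M₀/L = (-7)/8 = -7/8 kN
  R_B = -M₀/L = -(-7)/8 = 7/8 kN
Superposition: R_A = 107/24 kN, R_B = 277/24 kN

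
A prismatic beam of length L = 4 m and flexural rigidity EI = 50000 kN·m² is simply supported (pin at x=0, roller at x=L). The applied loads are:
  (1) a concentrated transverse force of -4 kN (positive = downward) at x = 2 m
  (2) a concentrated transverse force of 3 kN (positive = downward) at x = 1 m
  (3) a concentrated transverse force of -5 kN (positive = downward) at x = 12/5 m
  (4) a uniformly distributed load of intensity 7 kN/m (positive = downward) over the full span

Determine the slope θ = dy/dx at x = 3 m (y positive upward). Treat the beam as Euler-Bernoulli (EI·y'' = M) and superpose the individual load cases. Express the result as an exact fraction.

Load 1 — point force P=-4 kN at a=2 m (b=L-a=2):
  θ_1 = -Pa(2L²-6Lx+3x²+a²)/(6LEI)  [x>a] = -(-4)·2·(2·4²-6·4·3+3·3²+2²)/(6·4·50000) = -3/50000 rad
Load 2 — point force P=3 kN at a=1 m (b=L-a=3):
  θ_2 = -Pa(2L²-6Lx+3x²+a²)/(6LEI)  [x>a] = -3·1·(2·4²-6·4·3+3·3²+1²)/(6·4·50000) = 3/100000 rad
Load 3 — point force P=-5 kN at a=12/5 m (b=L-a=8/5):
  θ_3 = -Pa(2L²-6Lx+3x²+a²)/(6LEI)  [x>a] = -(-5)·(12/5)·(2·4²-6·4·3+3·3²+(12/5)²)/(6·4·50000) = -181/2500000 rad
Load 4 — uniform load w=7 kN/m over full span:
  θ_4 = -w(L³-6Lx²+4x³)/(24EI) = -7·(4³-6·4·3²+4·3³)/(24·50000) = 77/300000 rad
Superposition: θ = Σ θ_i = 1157/7500000 rad ≈ 0.000154 rad

θ(3) = 1157/7500000 rad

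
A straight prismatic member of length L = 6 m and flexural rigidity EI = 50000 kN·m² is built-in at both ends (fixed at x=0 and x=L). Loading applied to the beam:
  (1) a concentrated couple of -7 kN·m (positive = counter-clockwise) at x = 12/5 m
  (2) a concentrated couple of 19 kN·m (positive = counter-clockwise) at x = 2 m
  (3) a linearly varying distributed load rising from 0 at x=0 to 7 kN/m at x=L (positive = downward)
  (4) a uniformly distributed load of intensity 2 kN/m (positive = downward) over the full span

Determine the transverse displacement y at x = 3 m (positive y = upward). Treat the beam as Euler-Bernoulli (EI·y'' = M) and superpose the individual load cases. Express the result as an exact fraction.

Load 1 — applied couple M₀=-7 kN·m at a=12/5 m (b=L-a=18/5):
  y_1 = (R_Ax³/6 - M_Ax²/2 - M₀(x-a)²/2)/EI  [x>a] with R_A=-42/25, M_A=-21/25 = ((-42/25)·3³/6 - (-21/25)·3²/2 - (-7)·(3-(12/5))²/2)/50000 = -63/1250000 m
Load 2 — applied couple M₀=19 kN·m at a=2 m (b=L-a=4):
  y_2 = (R_Ax³/6 - M_Ax²/2 - M₀(x-a)²/2)/EI  [x>a] with R_A=38/9, M_A=0 = ((38/9)·3³/6 - 0·3²/2 - 19·(3-2)²/2)/50000 = 19/100000 m
Load 3 — triangular load w₀=7 kN/m (0→w₀ over full span):
  y_3 = -w₀x²(L-x)²(x+2L)/(120LEI) = -7·3²·(6-3)²·(3+2·6)/(120·6·50000) = -189/800000 m
Load 4 — uniform load w=2 kN/m over full span:
  y_4 = -wx²(L-x)²/(24EI) = -2·3²·(6-3)²/(24·50000) = -27/200000 m
Superposition: y = Σ y_i = -4633/20000000 m ≈ -0.000232 m

y(3) = -4633/20000000 m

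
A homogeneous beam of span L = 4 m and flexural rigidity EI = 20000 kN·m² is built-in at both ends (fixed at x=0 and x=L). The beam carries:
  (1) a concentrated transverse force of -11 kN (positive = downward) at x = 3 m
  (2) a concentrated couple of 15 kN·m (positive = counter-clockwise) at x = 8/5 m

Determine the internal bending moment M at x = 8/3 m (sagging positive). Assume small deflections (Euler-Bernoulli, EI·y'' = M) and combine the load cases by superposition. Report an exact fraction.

M(8/3) = -1181/240 kN·m

Load 1 — point force P=-11 kN at a=3 m (b=L-a=1):
  M_1 = Pb²(3a+b)x/L³ - Pab²/L²  [x≤a] = (-11)·1²·(3·3+1)·(8/3)/4³ - (-11)·3·1²/4² = -121/48 kN·m
Load 2 — applied couple M₀=15 kN·m at a=8/5 m (b=L-a=12/5):
  M_2 = R_Ax - M_A - M₀  [x>a] with R_A=27/5, M_A=9/5 = (27/5)·(8/3) - (9/5) - 15 = -12/5 kN·m
Superposition: M = Σ M_i = -1181/240 kN·m ≈ -4.920833 kN·m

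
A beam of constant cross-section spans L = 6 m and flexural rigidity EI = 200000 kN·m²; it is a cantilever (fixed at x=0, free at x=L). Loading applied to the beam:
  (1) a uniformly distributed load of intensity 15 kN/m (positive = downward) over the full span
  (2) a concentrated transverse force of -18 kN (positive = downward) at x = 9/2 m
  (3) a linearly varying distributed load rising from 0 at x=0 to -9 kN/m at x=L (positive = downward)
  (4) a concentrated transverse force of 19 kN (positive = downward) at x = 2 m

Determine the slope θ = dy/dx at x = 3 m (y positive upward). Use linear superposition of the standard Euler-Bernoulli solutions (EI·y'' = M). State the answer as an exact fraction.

Load 1 — uniform load w=15 kN/m over full span:
  θ_1 = -wx(x²-3Lx+3L²)/(6EI) = -15·3·(3²-3·6·3+3·6²)/(6·200000) = -189/80000 rad
Load 2 — point force P=-18 kN at a=9/2 m (b=L-a=3/2):
  θ_2 = -Px(2a-x)/(2EI)  [x≤a] = -(-18)·3·(2·(9/2)-3)/(2·200000) = 81/100000 rad
Load 3 — triangular load w₀=-9 kN/m (0→w₀ over full span):
  θ_3 = (w₀Lx²/4-w₀L²x/3-w₀x⁴/(24L))/EI = ((-9)·6·3²/4-(-9)·6²·3/3-(-9)·3⁴/(24·6))/200000 = 3321/3200000 rad
Load 4 — point force P=19 kN at a=2 m (b=L-a=4):
  θ_4 = -Pa²/(2EI)  [x>a] = -19·2²/(2·200000) = -19/100000 rad
Superposition: θ = Σ θ_i = -451/640000 rad ≈ -0.000705 rad

θ(3) = -451/640000 rad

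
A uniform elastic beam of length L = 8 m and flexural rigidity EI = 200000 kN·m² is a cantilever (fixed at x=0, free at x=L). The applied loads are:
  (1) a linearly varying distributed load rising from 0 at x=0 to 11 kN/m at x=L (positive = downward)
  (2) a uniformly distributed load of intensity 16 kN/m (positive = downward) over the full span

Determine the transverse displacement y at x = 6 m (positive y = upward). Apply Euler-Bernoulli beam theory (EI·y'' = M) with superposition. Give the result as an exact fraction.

y(6) = -82011/2000000 m

Load 1 — triangular load w₀=11 kN/m (0→w₀ over full span):
  y_1 = (w₀Lx³/12-w₀L²x²/6-w₀x⁵/(120L))/EI = (11·8·6³/12-11·8²·6²/6-11·6⁵/(120·8))/200000 = -27291/2000000 m
Load 2 — uniform load w=16 kN/m over full span:
  y_2 = -wx²(x²-4Lx+6L²)/(24EI) = -16·6²·(6²-4·8·6+6·8²)/(24·200000) = -171/6250 m
Superposition: y = Σ y_i = -82011/2000000 m ≈ -0.041006 m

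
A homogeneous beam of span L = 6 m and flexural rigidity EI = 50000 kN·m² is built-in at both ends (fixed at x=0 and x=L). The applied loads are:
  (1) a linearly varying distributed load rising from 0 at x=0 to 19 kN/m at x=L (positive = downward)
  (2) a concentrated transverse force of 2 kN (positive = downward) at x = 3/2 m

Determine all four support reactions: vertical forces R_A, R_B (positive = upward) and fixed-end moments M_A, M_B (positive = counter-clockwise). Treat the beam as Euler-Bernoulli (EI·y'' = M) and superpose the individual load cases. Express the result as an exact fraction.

Load 1 — triangular load w₀=19 kN/m (0→w₀ over full span):
  R_A = 3w₀L/20 = 3·19·6/20 = 171/10 kN
  M_A = w₀L²/30 = 19·6²/30 = 114/5 kN·m
  R_B = 7w₀L/20 = 7·19·6/20 = 399/10 kN
  M_B = -w₀L²/20 = -19·6²/20 = -171/5 kN·m
Load 2 — point force P=2 kN at a=3/2 m (b=L-a=9/2):
  R_A = Pb²(3a+b)/L³ = 2·(9/2)²·(3·(3/2)+(9/2))/6³ = 27/16 kN
  M_A = Pab²/L² = 2·(3/2)·(9/2)²/6² = 27/16 kN·m
  R_B = Pa²(a+3b)/L³ = 2·(3/2)²·((3/2)+3·(9/2))/6³ = 5/16 kN
  M_B = -Pa²b/L² = -2·(3/2)²·(9/2)/6² = -9/16 kN·m
Superposition: R_A = 1503/80 kN, M_A = 1959/80 kN·m, R_B = 3217/80 kN, M_B = -2781/80 kN·m

R_A = 1503/80 kN, M_A = 1959/80 kN·m, R_B = 3217/80 kN, M_B = -2781/80 kN·m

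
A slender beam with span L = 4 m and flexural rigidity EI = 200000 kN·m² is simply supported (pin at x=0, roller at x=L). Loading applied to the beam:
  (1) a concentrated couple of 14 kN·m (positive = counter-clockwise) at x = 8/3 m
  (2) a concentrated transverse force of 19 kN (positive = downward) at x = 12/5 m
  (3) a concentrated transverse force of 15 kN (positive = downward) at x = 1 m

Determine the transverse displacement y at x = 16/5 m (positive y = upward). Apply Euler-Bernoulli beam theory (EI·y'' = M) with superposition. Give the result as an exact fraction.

Load 1 — applied couple M₀=14 kN·m at a=8/3 m (b=L-a=4/3):
  y_1 = (M₀x³/(6L)-M₀(x-a)²/2+C₁x)/EI  [x>a] with C₁=M₀(3b²-L²)/(6L)=-56/9 = (14·(16/5)³/(6·4)-14·((16/5)-(8/3))²/2+(-56/9)·(16/5))/200000 = -49/3515625 m
Load 2 — point force P=19 kN at a=12/5 m (b=L-a=8/5):
  y_2 = -Pa(L-x)(2Lx-a²-x²)/(6LEI)  [x>a] = -19·(12/5)·(4-(16/5))·(2·4·(16/5)-(12/5)²-(16/5)²)/(6·4·200000) = -57/781250 m
Load 3 — point force P=15 kN at a=1 m (b=L-a=3):
  y_3 = -Pa(L-x)(2Lx-a²-x²)/(6LEI)  [x>a] = -15·1·(4-(16/5))·(2·4·(16/5)-1²-(16/5)²)/(6·4·200000) = -359/10000000 m
Superposition: y = Σ y_i = -55259/450000000 m ≈ -0.000123 m

y(16/5) = -55259/450000000 m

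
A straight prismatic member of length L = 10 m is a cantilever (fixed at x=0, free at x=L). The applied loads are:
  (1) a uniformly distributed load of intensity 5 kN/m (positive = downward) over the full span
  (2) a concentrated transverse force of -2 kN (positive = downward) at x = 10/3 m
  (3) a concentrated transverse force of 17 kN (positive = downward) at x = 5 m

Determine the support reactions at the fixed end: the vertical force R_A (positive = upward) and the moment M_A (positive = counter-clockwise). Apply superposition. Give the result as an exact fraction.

R_A = 65 kN, M_A = 985/3 kN·m

Load 1 — uniform load w=5 kN/m over full span:
  R_A = wL = 5·10 = 50 kN
  M_A = wL²/2 = 5·10²/2 = 250 kN·m
Load 2 — point force P=-2 kN at a=10/3 m (b=L-a=20/3):
  R_A = P = (-2) = -2 kN
  M_A = Pa = (-2)·(10/3) = -20/3 kN·m
Load 3 — point force P=17 kN at a=5 m (b=L-a=5):
  R_A = P = 17 kN
  M_A = Pa = 17·5 = 85 kN·m
Superposition: R_A = 65 kN, M_A = 985/3 kN·m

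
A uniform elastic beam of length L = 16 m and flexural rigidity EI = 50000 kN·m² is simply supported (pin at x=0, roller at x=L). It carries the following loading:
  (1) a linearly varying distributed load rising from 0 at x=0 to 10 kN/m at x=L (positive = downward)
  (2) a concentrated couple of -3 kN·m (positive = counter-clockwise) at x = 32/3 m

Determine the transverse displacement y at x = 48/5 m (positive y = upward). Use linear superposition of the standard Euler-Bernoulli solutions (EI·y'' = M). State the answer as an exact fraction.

Load 1 — triangular load w₀=10 kN/m (0→w₀ over full span):
  y_1 = -w₀x(7L⁴-10L²x²+3x⁴)/(360LEI) = -10·(48/5)·(7·16⁴-10·16²·(48/5)²+3·(48/5)⁴)/(360·16·50000) = -2424832/29296875 m
Load 2 — applied couple M₀=-3 kN·m at a=32/3 m (b=L-a=16/3):
  y_2 = (M₀x³/(6L)+C₁x)/EI  [x≤a] with C₁=M₀(3b²-L²)/(6L)=16/3 = ((-3)·(48/5)³/(6·16)+(16/3)·(48/5))/50000 = 184/390625 m
Superposition: y = Σ y_i = -2411032/29296875 m ≈ -0.082297 m

y(48/5) = -2411032/29296875 m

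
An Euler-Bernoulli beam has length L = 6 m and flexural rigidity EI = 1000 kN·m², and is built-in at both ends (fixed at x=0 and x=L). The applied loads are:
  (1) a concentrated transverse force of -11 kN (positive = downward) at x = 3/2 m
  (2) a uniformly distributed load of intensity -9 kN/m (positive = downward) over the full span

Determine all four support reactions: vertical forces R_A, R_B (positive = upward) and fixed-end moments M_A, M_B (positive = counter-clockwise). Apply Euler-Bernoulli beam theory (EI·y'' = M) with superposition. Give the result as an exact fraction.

Load 1 — point force P=-11 kN at a=3/2 m (b=L-a=9/2):
  R_A = Pb²(3a+b)/L³ = (-11)·(9/2)²·(3·(3/2)+(9/2))/6³ = -297/32 kN
  M_A = Pab²/L² = (-11)·(3/2)·(9/2)²/6² = -297/32 kN·m
  R_B = Pa²(a+3b)/L³ = (-11)·(3/2)²·((3/2)+3·(9/2))/6³ = -55/32 kN
  M_B = -Pa²b/L² = -(-11)·(3/2)²·(9/2)/6² = 99/32 kN·m
Load 2 — uniform load w=-9 kN/m over full span:
  R_A = wL/2 = (-9)·6/2 = -27 kN
  M_A = wL²/12 = (-9)·6²/12 = -27 kN·m
  R_B = wL/2 = (-9)·6/2 = -27 kN
  M_B = -wL²/12 = -(-9)·6²/12 = 27 kN·m
Superposition: R_A = -1161/32 kN, M_A = -1161/32 kN·m, R_B = -919/32 kN, M_B = 963/32 kN·m

R_A = -1161/32 kN, M_A = -1161/32 kN·m, R_B = -919/32 kN, M_B = 963/32 kN·m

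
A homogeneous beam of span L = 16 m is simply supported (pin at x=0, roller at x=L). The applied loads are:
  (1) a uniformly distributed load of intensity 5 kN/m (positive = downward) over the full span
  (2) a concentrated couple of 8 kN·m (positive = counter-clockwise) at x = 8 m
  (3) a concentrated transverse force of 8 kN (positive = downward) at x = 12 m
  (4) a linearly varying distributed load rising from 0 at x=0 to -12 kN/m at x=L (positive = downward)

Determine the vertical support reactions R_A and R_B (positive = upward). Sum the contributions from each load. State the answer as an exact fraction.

Load 1 — uniform load w=5 kN/m over full span:
  R_A = wL/2 = 5·16/2 = 40 kN
  R_B = wL/2 = 5·16/2 = 40 kN
Load 2 — applied couple M₀=8 kN·m at a=8 m (b=L-a=8):
  R_A = M₀/L = 8/16 = 1/2 kN
  R_B = -M₀/L = -8/16 = -1/2 kN
Load 3 — point force P=8 kN at a=12 m (b=L-a=4):
  R_A = Pb/L = 8·4/16 = 2 kN
  R_B = Pa/L = 8·12/16 = 6 kN
Load 4 — triangular load w₀=-12 kN/m (0→w₀ over full span):
  R_A = w₀L/6 = (-12)·16/6 = -32 kN
  R_B = w₀L/3 = (-12)·16/3 = -64 kN
Superposition: R_A = 21/2 kN, R_B = -37/2 kN

R_A = 21/2 kN, R_B = -37/2 kN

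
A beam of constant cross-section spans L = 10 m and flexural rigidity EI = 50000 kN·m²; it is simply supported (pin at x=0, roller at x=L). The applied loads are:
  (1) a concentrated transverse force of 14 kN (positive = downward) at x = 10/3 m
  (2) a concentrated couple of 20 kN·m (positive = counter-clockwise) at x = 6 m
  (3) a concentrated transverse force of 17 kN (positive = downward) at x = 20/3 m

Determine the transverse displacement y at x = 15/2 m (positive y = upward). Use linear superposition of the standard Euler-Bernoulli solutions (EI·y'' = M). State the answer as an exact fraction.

y(15/2) = -17513/2160000 m

Load 1 — point force P=14 kN at a=10/3 m (b=L-a=20/3):
  y_1 = -Pa(L-x)(2Lx-a²-x²)/(6LEI)  [x>a] = -14·(10/3)·(10-(15/2))·(2·10·(15/2)-(10/3)²-(15/2)²)/(6·10·50000) = -833/259200 m
Load 2 — applied couple M₀=20 kN·m at a=6 m (b=L-a=4):
  y_2 = (M₀x³/(6L)-M₀(x-a)²/2+C₁x)/EI  [x>a] with C₁=M₀(3b²-L²)/(6L)=-52/3 = (20·(15/2)³/(6·10)-20·((15/2)-6)²/2+(-52/3)·(15/2))/50000 = -19/80000 m
Load 3 — point force P=17 kN at a=20/3 m (b=L-a=10/3):
  y_3 = -Pa(L-x)(2Lx-a²-x²)/(6LEI)  [x>a] = -17·(20/3)·(10-(15/2))·(2·10·(15/2)-(20/3)²-(15/2)²)/(6·10·50000) = -1207/259200 m
Superposition: y = Σ y_i = -17513/2160000 m ≈ -0.008108 m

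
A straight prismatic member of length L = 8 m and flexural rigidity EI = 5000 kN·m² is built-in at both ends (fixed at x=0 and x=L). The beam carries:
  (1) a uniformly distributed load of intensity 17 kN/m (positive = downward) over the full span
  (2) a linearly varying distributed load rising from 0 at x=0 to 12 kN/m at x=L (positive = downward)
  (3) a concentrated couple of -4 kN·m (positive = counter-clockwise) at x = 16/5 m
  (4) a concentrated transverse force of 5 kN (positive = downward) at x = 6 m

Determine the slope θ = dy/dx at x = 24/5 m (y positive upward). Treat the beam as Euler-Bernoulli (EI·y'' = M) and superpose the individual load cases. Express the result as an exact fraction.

Load 1 — uniform load w=17 kN/m over full span:
  θ_1 = -wx(L-x)(L-2x)/(12EI) = -17·(24/5)·(8-(24/5))·(8-2·(24/5))/(12·5000) = 544/78125 rad
Load 2 — triangular load w₀=12 kN/m (0→w₀ over full span):
  θ_2 = -w₀(2x(L-x)(L-2x)(x+2L)+x²(L-x)²)/(120LEI) = -12·(2·(24/5)·(8-(24/5))·(8-2·(24/5))·((24/5)+2·8)+(24/5)²·(8-(24/5))²)/(120·8·5000) = 768/390625 rad
Load 3 — applied couple M₀=-4 kN·m at a=16/5 m (b=L-a=24/5):
  θ_3 = (R_Ax²/2 - M_Ax - M₀(x-a))/EI  [x>a] with R_A=-18/25, M_A=-12/25 = ((-18/25)·(24/5)²/2 - (-12/25)·(24/5) - (-4)·((24/5)-(16/5)))/5000 = 32/390625 rad
Load 4 — point force P=5 kN at a=6 m (b=L-a=2):
  θ_4 = -Pb²x(2aL-(3a+b)x)/(2L³EI)  [x≤a] = -5·2²·(24/5)·(2·6·8-(3·6+2)·(24/5))/(2·8³·5000) = 0 rad
Superposition: θ = Σ θ_i = 704/78125 rad ≈ 0.009011 rad

θ(24/5) = 704/78125 rad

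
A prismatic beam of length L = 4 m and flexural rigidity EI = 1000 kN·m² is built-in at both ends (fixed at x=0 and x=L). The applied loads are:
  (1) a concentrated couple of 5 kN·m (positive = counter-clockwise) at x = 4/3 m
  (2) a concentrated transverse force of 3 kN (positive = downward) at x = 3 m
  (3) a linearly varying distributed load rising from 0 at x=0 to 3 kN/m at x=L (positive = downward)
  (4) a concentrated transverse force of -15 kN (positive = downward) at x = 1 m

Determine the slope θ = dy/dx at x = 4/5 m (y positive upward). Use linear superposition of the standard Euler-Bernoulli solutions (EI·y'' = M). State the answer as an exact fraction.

θ(4/5) = 1039/468750 rad

Load 1 — applied couple M₀=5 kN·m at a=4/3 m (b=L-a=8/3):
  θ_1 = (R_Ax²/2 - M_Ax)/EI  [x≤a] with R_A=5/3, M_A=0 = ((5/3)·(4/5)²/2 - 0·(4/5))/1000 = 1/1875 rad
Load 2 — point force P=3 kN at a=3 m (b=L-a=1):
  θ_2 = -Pb²x(2aL-(3a+b)x)/(2L³EI)  [x≤a] = -3·1²·(4/5)·(2·3·4-(3·3+1)·(4/5))/(2·4³·1000) = -3/10000 rad
Load 3 — triangular load w₀=3 kN/m (0→w₀ over full span):
  θ_3 = -w₀(2x(L-x)(L-2x)(x+2L)+x²(L-x)²)/(120LEI) = -3·(2·(4/5)·(4-(4/5))·(4-2·(4/5))·((4/5)+2·4)+(4/5)²·(4-(4/5))²)/(120·4·1000) = -56/78125 rad
Load 4 — point force P=-15 kN at a=1 m (b=L-a=3):
  θ_4 = -Pb²x(2aL-(3a+b)x)/(2L³EI)  [x≤a] = -(-15)·3²·(4/5)·(2·1·4-(3·1+3)·(4/5))/(2·4³·1000) = 27/10000 rad
Superposition: θ = Σ θ_i = 1039/468750 rad ≈ 0.002217 rad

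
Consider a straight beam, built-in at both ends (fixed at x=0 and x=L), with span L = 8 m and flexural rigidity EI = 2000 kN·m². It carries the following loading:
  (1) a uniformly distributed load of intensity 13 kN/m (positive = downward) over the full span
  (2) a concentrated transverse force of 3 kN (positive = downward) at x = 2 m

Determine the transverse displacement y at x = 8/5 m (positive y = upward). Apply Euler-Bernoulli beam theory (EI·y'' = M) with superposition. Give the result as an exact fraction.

Load 1 — uniform load w=13 kN/m over full span:
  y_1 = -wx²(L-x)²/(24EI) = -13·(8/5)²·(8-(8/5))²/(24·2000) = -6656/234375 m
Load 2 — point force P=3 kN at a=2 m (b=L-a=6):
  y_2 = -Pb²x²(3aL-(3a+b)x)/(6L³EI)  [x≤a] = -3·6²·(8/5)²·(3·2·8-(3·2+6)·(8/5))/(6·8³·2000) = -81/62500 m
Superposition: y = Σ y_i = -27839/937500 m ≈ -0.029695 m

y(8/5) = -27839/937500 m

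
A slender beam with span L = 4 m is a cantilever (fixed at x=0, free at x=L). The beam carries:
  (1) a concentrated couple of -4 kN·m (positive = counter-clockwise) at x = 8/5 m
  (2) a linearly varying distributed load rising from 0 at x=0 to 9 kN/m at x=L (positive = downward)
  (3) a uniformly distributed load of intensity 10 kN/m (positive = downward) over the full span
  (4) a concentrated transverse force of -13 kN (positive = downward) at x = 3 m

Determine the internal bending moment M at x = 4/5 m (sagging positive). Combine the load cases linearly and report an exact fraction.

M(4/5) = -7549/125 kN·m

Load 1 — applied couple M₀=-4 kN·m at a=8/5 m (b=L-a=12/5):
  M_1 = M₀  [x≤a] = (-4) = -4 kN·m
Load 2 — triangular load w₀=9 kN/m (0→w₀ over full span):
  M_2 = w₀Lx/2 - w₀L²/3 - w₀x³/(6L) = 9·4·(4/5)/2 - 9·4²/3 - 9·(4/5)³/(6·4) = -4224/125 kN·m
Load 3 — uniform load w=10 kN/m over full span:
  M_3 = -w(L-x)²/2 = -10·(4-(4/5))²/2 = -256/5 kN·m
Load 4 — point force P=-13 kN at a=3 m (b=L-a=1):
  M_4 = -P(a-x)  [x≤a] = -(-13)·(3-(4/5)) = 143/5 kN·m
Superposition: M = Σ M_i = -7549/125 kN·m ≈ -60.392000 kN·m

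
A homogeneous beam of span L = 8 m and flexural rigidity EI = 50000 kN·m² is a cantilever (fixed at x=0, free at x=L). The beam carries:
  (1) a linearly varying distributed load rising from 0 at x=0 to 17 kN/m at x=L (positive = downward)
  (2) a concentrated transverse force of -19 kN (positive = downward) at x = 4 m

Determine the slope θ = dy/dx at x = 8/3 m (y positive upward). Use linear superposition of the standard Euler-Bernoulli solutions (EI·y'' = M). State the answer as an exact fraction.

Load 1 — triangular load w₀=17 kN/m (0→w₀ over full span):
  θ_1 = (w₀Lx²/4-w₀L²x/3-w₀x⁴/(24L))/EI = (17·8·(8/3)²/4-17·8²·(8/3)/3-17·(8/3)⁴/(24·8))/50000 = -11084/759375 rad
Load 2 — point force P=-19 kN at a=4 m (b=L-a=4):
  θ_2 = -Px(2a-x)/(2EI)  [x≤a] = -(-19)·(8/3)·(2·4-(8/3))/(2·50000) = 76/28125 rad
Superposition: θ = Σ θ_i = -9032/759375 rad ≈ -0.011894 rad

θ(8/3) = -9032/759375 rad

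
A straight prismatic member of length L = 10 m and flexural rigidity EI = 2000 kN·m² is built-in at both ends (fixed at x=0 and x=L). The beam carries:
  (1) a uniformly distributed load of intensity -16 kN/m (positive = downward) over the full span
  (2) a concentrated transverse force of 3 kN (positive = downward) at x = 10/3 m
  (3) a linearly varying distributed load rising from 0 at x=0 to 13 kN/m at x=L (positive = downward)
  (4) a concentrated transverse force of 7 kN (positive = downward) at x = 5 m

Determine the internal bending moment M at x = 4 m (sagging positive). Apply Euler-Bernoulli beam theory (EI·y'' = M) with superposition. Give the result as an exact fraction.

M(4) = -5431/180 kN·m

Load 1 — uniform load w=-16 kN/m over full span:
  M_1 = wLx/2 - wL²/12 - wx²/2 = (-16)·10·4/2 - (-16)·10²/12 - (-16)·4²/2 = -176/3 kN·m
Load 2 — point force P=3 kN at a=10/3 m (b=L-a=20/3):
  M_2 = Pa²(a+3b)(L-x)/L³ - Pa²b/L²  [x>a] = 3·(10/3)²·((10/3)+3·(20/3))·(10-4)/10³ - 3·(10/3)²·(20/3)/10² = 22/9 kN·m
Load 3 — triangular load w₀=13 kN/m (0→w₀ over full span):
  M_3 = 3w₀Lx/20 - w₀L²/30 - w₀x³/(6L) = 3·13·10·4/20 - 13·10²/30 - 13·4³/(6·10) = 104/5 kN·m
Load 4 — point force P=7 kN at a=5 m (b=L-a=5):
  M_4 = Pb²(3a+b)x/L³ - Pab²/L²  [x≤a] = 7·5²·(3·5+5)·4/10³ - 7·5·5²/10² = 21/4 kN·m
Superposition: M = Σ M_i = -5431/180 kN·m ≈ -30.172222 kN·m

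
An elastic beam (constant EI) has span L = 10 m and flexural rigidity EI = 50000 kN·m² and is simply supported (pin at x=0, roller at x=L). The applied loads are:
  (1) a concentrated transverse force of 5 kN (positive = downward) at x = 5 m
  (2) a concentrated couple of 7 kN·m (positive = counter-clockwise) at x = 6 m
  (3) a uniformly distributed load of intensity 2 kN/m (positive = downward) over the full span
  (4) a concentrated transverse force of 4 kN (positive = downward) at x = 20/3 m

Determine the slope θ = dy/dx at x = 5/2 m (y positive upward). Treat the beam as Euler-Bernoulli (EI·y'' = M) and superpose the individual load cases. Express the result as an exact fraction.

θ(5/2) = -324631/162000000 rad

Load 1 — point force P=5 kN at a=5 m (b=L-a=5):
  θ_1 = -Pb(L²-b²-3x²)/(6LEI)  [x≤a] = -5·5·(10²-5²-3·(5/2)²)/(6·10·50000) = -3/6400 rad
Load 2 — applied couple M₀=7 kN·m at a=6 m (b=L-a=4):
  θ_2 = (M₀x²/(2L)+C₁)/EI  [x≤a] with C₁=M₀(3b²-L²)/(6L)=-91/15 = (7·(5/2)²/(2·10)+(-91/15))/50000 = -931/12000000 rad
Load 3 — uniform load w=2 kN/m over full span:
  θ_3 = -w(L³-6Lx²+4x³)/(24EI) = -2·(10³-6·10·(5/2)²+4·(5/2)³)/(24·50000) = -11/9600 rad
Load 4 — point force P=4 kN at a=20/3 m (b=L-a=10/3):
  θ_4 = -Pb(L²-b²-3x²)/(6LEI)  [x≤a] = -4·(10/3)·(10²-(10/3)²-3·(5/2)²)/(6·10·50000) = -101/324000 rad
Superposition: θ = Σ θ_i = -324631/162000000 rad ≈ -0.002004 rad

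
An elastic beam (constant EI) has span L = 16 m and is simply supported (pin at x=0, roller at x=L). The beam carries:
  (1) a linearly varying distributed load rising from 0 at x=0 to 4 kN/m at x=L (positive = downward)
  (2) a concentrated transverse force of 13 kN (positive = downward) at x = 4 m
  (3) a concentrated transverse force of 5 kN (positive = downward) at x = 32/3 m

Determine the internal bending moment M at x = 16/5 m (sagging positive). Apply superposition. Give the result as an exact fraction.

M(16/5) = 25988/375 kN·m

Load 1 — triangular load w₀=4 kN/m (0→w₀ over full span):
  M_1 = w₀Lx/6 - w₀x³/(6L) = 4·16·(16/5)/6 - 4·(16/5)³/(6·16) = 4096/125 kN·m
Load 2 — point force P=13 kN at a=4 m (b=L-a=12):
  M_2 = Pbx/L  [x≤a] = 13·12·(16/5)/16 = 156/5 kN·m
Load 3 — point force P=5 kN at a=32/3 m (b=L-a=16/3):
  M_3 = Pbx/L  [x≤a] = 5·(16/3)·(16/5)/16 = 16/3 kN·m
Superposition: M = Σ M_i = 25988/375 kN·m ≈ 69.301333 kN·m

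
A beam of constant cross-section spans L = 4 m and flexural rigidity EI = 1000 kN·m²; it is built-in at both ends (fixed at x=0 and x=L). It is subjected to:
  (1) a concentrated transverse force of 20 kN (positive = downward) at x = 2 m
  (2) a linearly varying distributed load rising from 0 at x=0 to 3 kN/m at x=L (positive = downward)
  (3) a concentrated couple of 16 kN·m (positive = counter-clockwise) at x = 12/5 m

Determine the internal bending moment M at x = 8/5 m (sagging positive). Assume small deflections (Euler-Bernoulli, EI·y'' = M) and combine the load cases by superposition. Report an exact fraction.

M(8/5) = 1358/125 kN·m

Load 1 — point force P=20 kN at a=2 m (b=L-a=2):
  M_1 = Pb²(3a+b)x/L³ - Pab²/L²  [x≤a] = 20·2²·(3·2+2)·(8/5)/4³ - 20·2·2²/4² = 6 kN·m
Load 2 — triangular load w₀=3 kN/m (0→w₀ over full span):
  M_2 = 3w₀Lx/20 - w₀L²/30 - w₀x³/(6L) = 3·3·4·(8/5)/20 - 3·4²/30 - 3·(8/5)³/(6·4) = 96/125 kN·m
Load 3 — applied couple M₀=16 kN·m at a=12/5 m (b=L-a=8/5):
  M_3 = R_Ax - M_A  [x≤a] with R_A=144/25, M_A=128/25 = (144/25)·(8/5) - (128/25) = 512/125 kN·m
Superposition: M = Σ M_i = 1358/125 kN·m ≈ 10.864000 kN·m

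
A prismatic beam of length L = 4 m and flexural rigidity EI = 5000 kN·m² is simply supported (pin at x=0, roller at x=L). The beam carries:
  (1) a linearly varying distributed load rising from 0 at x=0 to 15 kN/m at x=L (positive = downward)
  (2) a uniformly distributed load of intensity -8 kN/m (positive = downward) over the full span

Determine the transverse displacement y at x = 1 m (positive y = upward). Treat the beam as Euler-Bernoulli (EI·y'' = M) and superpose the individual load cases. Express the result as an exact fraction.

Load 1 — triangular load w₀=15 kN/m (0→w₀ over full span):
  y_1 = -w₀x(7L⁴-10L²x²+3x⁴)/(360LEI) = -15·1·(7·4⁴-10·4²·1²+3·1⁴)/(360·4·5000) = -109/32000 m
Load 2 — uniform load w=-8 kN/m over full span:
  y_2 = -wx(L³-2Lx²+x³)/(24EI) = -(-8)·1·(4³-2·4·1²+1³)/(24·5000) = 19/5000 m
Superposition: y = Σ y_i = 63/160000 m ≈ 0.000394 m

y(1) = 63/160000 m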